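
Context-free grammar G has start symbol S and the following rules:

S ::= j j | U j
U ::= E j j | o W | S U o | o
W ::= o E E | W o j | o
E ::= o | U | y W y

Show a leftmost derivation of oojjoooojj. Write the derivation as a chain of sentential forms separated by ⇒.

S ⇒ Uj ⇒ oWj ⇒ oWojj ⇒ ooEEojj ⇒ ooUEojj ⇒ ooSUoEojj ⇒ oojjUoEojj ⇒ oojjooEojj ⇒ oojjoooojj

S ⇒ Uj   [S ::= U j]
Uj ⇒ oWj   [U ::= o W]
oWj ⇒ oWojj   [W ::= W o j]
oWojj ⇒ ooEEojj   [W ::= o E E]
ooEEojj ⇒ ooUEojj   [E ::= U]
ooUEojj ⇒ ooSUoEojj   [U ::= S U o]
ooSUoEojj ⇒ oojjUoEojj   [S ::= j j]
oojjUoEojj ⇒ oojjooEojj   [U ::= o]
oojjooEojj ⇒ oojjoooojj   [E ::= o]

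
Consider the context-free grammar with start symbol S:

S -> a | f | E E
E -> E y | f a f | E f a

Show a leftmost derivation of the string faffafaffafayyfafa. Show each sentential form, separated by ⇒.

S ⇒ EE   [S -> E E]
EE ⇒ EfaE   [E -> E f a]
EfaE ⇒ faffaE   [E -> f a f]
faffaE ⇒ faffaEfa   [E -> E f a]
faffaEfa ⇒ faffaEfafa   [E -> E f a]
faffaEfafa ⇒ faffaEyfafa   [E -> E y]
faffaEyfafa ⇒ faffaEyyfafa   [E -> E y]
faffaEyyfafa ⇒ faffaEfayyfafa   [E -> E f a]
faffaEfayyfafa ⇒ faffaEfafayyfafa   [E -> E f a]
faffaEfafayyfafa ⇒ faffafaffafayyfafa   [E -> f a f]

S ⇒ EE ⇒ EfaE ⇒ faffaE ⇒ faffaEfa ⇒ faffaEfafa ⇒ faffaEyfafa ⇒ faffaEyyfafa ⇒ faffaEfayyfafa ⇒ faffaEfafayyfafa ⇒ faffafaffafayyfafa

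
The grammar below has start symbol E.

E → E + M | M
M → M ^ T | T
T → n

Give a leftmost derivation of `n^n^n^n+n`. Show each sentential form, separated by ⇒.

E ⇒ E+M ⇒ M+M ⇒ M^T+M ⇒ M^T^T+M ⇒ M^T^T^T+M ⇒ T^T^T^T+M ⇒ n^T^T^T+M ⇒ n^n^T^T+M ⇒ n^n^n^T+M ⇒ n^n^n^n+M ⇒ n^n^n^n+T ⇒ n^n^n^n+n

E ⇒ E+M   [E → E + M]
E+M ⇒ M+M   [E → M]
M+M ⇒ M^T+M   [M → M ^ T]
M^T+M ⇒ M^T^T+M   [M → M ^ T]
M^T^T+M ⇒ M^T^T^T+M   [M → M ^ T]
M^T^T^T+M ⇒ T^T^T^T+M   [M → T]
T^T^T^T+M ⇒ n^T^T^T+M   [T → n]
n^T^T^T+M ⇒ n^n^T^T+M   [T → n]
n^n^T^T+M ⇒ n^n^n^T+M   [T → n]
n^n^n^T+M ⇒ n^n^n^n+M   [T → n]
n^n^n^n+M ⇒ n^n^n^n+T   [M → T]
n^n^n^n+T ⇒ n^n^n^n+n   [T → n]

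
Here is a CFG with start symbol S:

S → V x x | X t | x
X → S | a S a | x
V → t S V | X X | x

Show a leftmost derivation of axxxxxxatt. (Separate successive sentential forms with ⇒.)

S ⇒ Xt   [S → X t]
Xt ⇒ St   [X → S]
St ⇒ Xtt   [S → X t]
Xtt ⇒ aSatt   [X → a S a]
aSatt ⇒ aVxxatt   [S → V x x]
aVxxatt ⇒ aXXxxatt   [V → X X]
aXXxxatt ⇒ aSXxxatt   [X → S]
aSXxxatt ⇒ aVxxXxxatt   [S → V x x]
aVxxXxxatt ⇒ axxxXxxatt   [V → x]
axxxXxxatt ⇒ axxxxxxatt   [X → x]

S ⇒ Xt ⇒ St ⇒ Xtt ⇒ aSatt ⇒ aVxxatt ⇒ aXXxxatt ⇒ aSXxxatt ⇒ aVxxXxxatt ⇒ axxxXxxatt ⇒ axxxxxxatt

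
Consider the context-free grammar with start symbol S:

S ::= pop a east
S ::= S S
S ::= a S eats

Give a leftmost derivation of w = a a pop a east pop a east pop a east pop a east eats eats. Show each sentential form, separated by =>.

S => a S eats => a a S eats eats => a a S S eats eats => a a S S S eats eats => a a S S S S eats eats => a a pop a east S S S eats eats => a a pop a east pop a east S S eats eats => a a pop a east pop a east pop a east S eats eats => a a pop a east pop a east pop a east pop a east eats eats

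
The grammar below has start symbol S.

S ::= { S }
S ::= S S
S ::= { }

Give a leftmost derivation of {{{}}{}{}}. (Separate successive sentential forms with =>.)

S=>{S}=>{SS}=>{SSS}=>{{S}SS}=>{{{}}SS}=>{{{}}{}S}=>{{{}}{}{}}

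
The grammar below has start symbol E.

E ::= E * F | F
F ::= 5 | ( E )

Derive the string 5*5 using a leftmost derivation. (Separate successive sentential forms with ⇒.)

E ⇒ E*F   [E ::= E * F]
E*F ⇒ F*F   [E ::= F]
F*F ⇒ 5*F   [F ::= 5]
5*F ⇒ 5*5   [F ::= 5]

E ⇒ E*F ⇒ F*F ⇒ 5*F ⇒ 5*5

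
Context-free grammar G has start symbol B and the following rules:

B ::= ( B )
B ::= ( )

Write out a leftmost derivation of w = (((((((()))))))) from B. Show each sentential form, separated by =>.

B => (B) => ((B)) => (((B))) => ((((B)))) => (((((B))))) => ((((((B)))))) => (((((((B))))))) => (((((((())))))))

B => (B)   [B ::= ( B )]
(B) => ((B))   [B ::= ( B )]
((B)) => (((B)))   [B ::= ( B )]
(((B))) => ((((B))))   [B ::= ( B )]
((((B)))) => (((((B)))))   [B ::= ( B )]
(((((B))))) => ((((((B))))))   [B ::= ( B )]
((((((B)))))) => (((((((B)))))))   [B ::= ( B )]
(((((((B))))))) => (((((((())))))))   [B ::= ( )]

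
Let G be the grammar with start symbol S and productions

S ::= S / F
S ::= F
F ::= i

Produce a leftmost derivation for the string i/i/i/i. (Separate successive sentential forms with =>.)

S => S/F => S/F/F => S/F/F/F => F/F/F/F => i/F/F/F => i/i/F/F => i/i/i/F => i/i/i/i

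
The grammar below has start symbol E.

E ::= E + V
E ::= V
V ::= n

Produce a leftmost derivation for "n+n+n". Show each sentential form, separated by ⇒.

E⇒E+V⇒E+V+V⇒V+V+V⇒n+V+V⇒n+n+V⇒n+n+n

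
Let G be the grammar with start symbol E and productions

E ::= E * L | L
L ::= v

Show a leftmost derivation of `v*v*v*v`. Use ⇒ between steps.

E ⇒ E*L ⇒ E*L*L ⇒ E*L*L*L ⇒ L*L*L*L ⇒ v*L*L*L ⇒ v*v*L*L ⇒ v*v*v*L ⇒ v*v*v*v

E ⇒ E*L   [E ::= E * L]
E*L ⇒ E*L*L   [E ::= E * L]
E*L*L ⇒ E*L*L*L   [E ::= E * L]
E*L*L*L ⇒ L*L*L*L   [E ::= L]
L*L*L*L ⇒ v*L*L*L   [L ::= v]
v*L*L*L ⇒ v*v*L*L   [L ::= v]
v*v*L*L ⇒ v*v*v*L   [L ::= v]
v*v*v*L ⇒ v*v*v*v   [L ::= v]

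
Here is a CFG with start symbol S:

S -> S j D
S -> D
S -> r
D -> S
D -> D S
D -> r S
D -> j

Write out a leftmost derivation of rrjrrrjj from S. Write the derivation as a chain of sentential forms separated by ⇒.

S ⇒ SjD ⇒ DjD ⇒ rSjD ⇒ rSjDjD ⇒ rrjDjD ⇒ rrjDSjD ⇒ rrjrSSjD ⇒ rrjrrSjD ⇒ rrjrrrjD ⇒ rrjrrrjj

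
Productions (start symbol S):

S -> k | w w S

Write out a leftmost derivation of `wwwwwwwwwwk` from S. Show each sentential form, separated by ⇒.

S ⇒ wwS ⇒ wwwwS ⇒ wwwwwwS ⇒ wwwwwwwwS ⇒ wwwwwwwwwwS ⇒ wwwwwwwwwwk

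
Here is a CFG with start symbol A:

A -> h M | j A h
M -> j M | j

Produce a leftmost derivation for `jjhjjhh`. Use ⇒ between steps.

A ⇒ jAh ⇒ jjAhh ⇒ jjhMhh ⇒ jjhjMhh ⇒ jjhjjhh

A ⇒ jAh   [A -> j A h]
jAh ⇒ jjAhh   [A -> j A h]
jjAhh ⇒ jjhMhh   [A -> h M]
jjhMhh ⇒ jjhjMhh   [M -> j M]
jjhjMhh ⇒ jjhjjhh   [M -> j]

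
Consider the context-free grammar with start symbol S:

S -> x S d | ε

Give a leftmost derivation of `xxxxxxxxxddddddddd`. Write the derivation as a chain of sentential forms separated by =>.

S=>xSd=>xxSdd=>xxxSddd=>xxxxSdddd=>xxxxxSddddd=>xxxxxxSdddddd=>xxxxxxxSddddddd=>xxxxxxxxSdddddddd=>xxxxxxxxxSddddddddd=>xxxxxxxxxddddddddd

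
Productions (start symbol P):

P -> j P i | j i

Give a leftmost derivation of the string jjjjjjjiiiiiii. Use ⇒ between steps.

P⇒jPi⇒jjPii⇒jjjPiii⇒jjjjPiiii⇒jjjjjPiiiii⇒jjjjjjPiiiiii⇒jjjjjjjiiiiiii

P ⇒ jPi   [P -> j P i]
jPi ⇒ jjPii   [P -> j P i]
jjPii ⇒ jjjPiii   [P -> j P i]
jjjPiii ⇒ jjjjPiiii   [P -> j P i]
jjjjPiiii ⇒ jjjjjPiiiii   [P -> j P i]
jjjjjPiiiii ⇒ jjjjjjPiiiiii   [P -> j P i]
jjjjjjPiiiiii ⇒ jjjjjjjiiiiiii   [P -> j i]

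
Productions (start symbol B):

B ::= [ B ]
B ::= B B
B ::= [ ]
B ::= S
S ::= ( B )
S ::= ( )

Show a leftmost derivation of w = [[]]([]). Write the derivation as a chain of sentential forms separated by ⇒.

B ⇒ BB ⇒ [B]B ⇒ [[]]B ⇒ [[]]S ⇒ [[]](B) ⇒ [[]]([])

B ⇒ BB   [B ::= B B]
BB ⇒ [B]B   [B ::= [ B ]]
[B]B ⇒ [[]]B   [B ::= [ ]]
[[]]B ⇒ [[]]S   [B ::= S]
[[]]S ⇒ [[]](B)   [S ::= ( B )]
[[]](B) ⇒ [[]]([])   [B ::= [ ]]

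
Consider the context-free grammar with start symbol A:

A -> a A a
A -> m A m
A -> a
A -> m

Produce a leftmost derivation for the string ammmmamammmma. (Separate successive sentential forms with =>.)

A => aAa => amAma => ammAmma => ammmAmmma => ammmmAmmmma => ammmmaAammmma => ammmmamammmma

A => aAa   [A -> a A a]
aAa => amAma   [A -> m A m]
amAma => ammAmma   [A -> m A m]
ammAmma => ammmAmmma   [A -> m A m]
ammmAmmma => ammmmAmmmma   [A -> m A m]
ammmmAmmmma => ammmmaAammmma   [A -> a A a]
ammmmaAammmma => ammmmamammmma   [A -> m]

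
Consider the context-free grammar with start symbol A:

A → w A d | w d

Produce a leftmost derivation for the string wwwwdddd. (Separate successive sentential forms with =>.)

A => wAd => wwAdd => wwwAddd => wwwwdddd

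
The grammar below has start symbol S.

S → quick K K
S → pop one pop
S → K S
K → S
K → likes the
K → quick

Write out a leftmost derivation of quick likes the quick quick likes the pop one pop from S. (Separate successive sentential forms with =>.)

S => quick K K => quick likes the K => quick likes the S => quick likes the K S => quick likes the quick S => quick likes the quick quick K K => quick likes the quick quick likes the K => quick likes the quick quick likes the S => quick likes the quick quick likes the pop one pop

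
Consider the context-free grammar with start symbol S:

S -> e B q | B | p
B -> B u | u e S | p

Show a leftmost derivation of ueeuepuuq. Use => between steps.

S => B   [S -> B]
B => ueS   [B -> u e S]
ueS => ueeBq   [S -> e B q]
ueeBq => ueeueSq   [B -> u e S]
ueeueSq => ueeueBq   [S -> B]
ueeueBq => ueeueBuq   [B -> B u]
ueeueBuq => ueeueBuuq   [B -> B u]
ueeueBuuq => ueeuepuuq   [B -> p]

S => B => ueS => ueeBq => ueeueSq => ueeueBq => ueeueBuq => ueeueBuuq => ueeuepuuq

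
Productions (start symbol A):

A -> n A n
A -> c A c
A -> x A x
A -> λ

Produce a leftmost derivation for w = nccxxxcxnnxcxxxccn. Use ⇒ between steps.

A ⇒ nAn ⇒ ncAcn ⇒ nccAccn ⇒ nccxAxccn ⇒ nccxxAxxccn ⇒ nccxxxAxxxccn ⇒ nccxxxcAcxxxccn ⇒ nccxxxcxAxcxxxccn ⇒ nccxxxcxnAnxcxxxccn ⇒ nccxxxcxnnxcxxxccn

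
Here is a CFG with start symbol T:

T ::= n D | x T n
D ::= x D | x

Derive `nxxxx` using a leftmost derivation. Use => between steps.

T => nD => nxD => nxxD => nxxxD => nxxxx

T => nD   [T ::= n D]
nD => nxD   [D ::= x D]
nxD => nxxD   [D ::= x D]
nxxD => nxxxD   [D ::= x D]
nxxxD => nxxxx   [D ::= x]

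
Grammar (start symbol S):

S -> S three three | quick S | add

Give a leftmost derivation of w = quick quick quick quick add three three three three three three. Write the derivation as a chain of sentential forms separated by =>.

S => S three three   [S -> S three three]
S three three => S three three three three   [S -> S three three]
S three three three three => quick S three three three three   [S -> quick S]
quick S three three three three => quick quick S three three three three   [S -> quick S]
quick quick S three three three three => quick quick quick S three three three three   [S -> quick S]
quick quick quick S three three three three => quick quick quick quick S three three three three   [S -> quick S]
quick quick quick quick S three three three three => quick quick quick quick S three three three three three three   [S -> S three three]
quick quick quick quick S three three three three three three => quick quick quick quick add three three three three three three   [S -> add]

S => S three three => S three three three three => quick S three three three three => quick quick S three three three three => quick quick quick S three three three three => quick quick quick quick S three three three three => quick quick quick quick S three three three three three three => quick quick quick quick add three three three three three three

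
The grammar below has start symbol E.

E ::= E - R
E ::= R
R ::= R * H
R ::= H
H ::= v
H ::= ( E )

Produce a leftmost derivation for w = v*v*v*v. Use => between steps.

E => R   [E ::= R]
R => R*H   [R ::= R * H]
R*H => R*H*H   [R ::= R * H]
R*H*H => R*H*H*H   [R ::= R * H]
R*H*H*H => H*H*H*H   [R ::= H]
H*H*H*H => v*H*H*H   [H ::= v]
v*H*H*H => v*v*H*H   [H ::= v]
v*v*H*H => v*v*v*H   [H ::= v]
v*v*v*H => v*v*v*v   [H ::= v]

E => R => R*H => R*H*H => R*H*H*H => H*H*H*H => v*H*H*H => v*v*H*H => v*v*v*H => v*v*v*v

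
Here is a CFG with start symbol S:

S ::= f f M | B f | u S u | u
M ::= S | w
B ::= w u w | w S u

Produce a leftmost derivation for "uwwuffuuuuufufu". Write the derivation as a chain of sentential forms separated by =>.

S=>uSu=>uBfu=>uwSufu=>uwBfufu=>uwwSufufu=>uwwuSuufufu=>uwwuffMuufufu=>uwwuffSuufufu=>uwwuffuSuuufufu=>uwwuffuuuuufufu

S => uSu   [S ::= u S u]
uSu => uBfu   [S ::= B f]
uBfu => uwSufu   [B ::= w S u]
uwSufu => uwBfufu   [S ::= B f]
uwBfufu => uwwSufufu   [B ::= w S u]
uwwSufufu => uwwuSuufufu   [S ::= u S u]
uwwuSuufufu => uwwuffMuufufu   [S ::= f f M]
uwwuffMuufufu => uwwuffSuufufu   [M ::= S]
uwwuffSuufufu => uwwuffuSuuufufu   [S ::= u S u]
uwwuffuSuuufufu => uwwuffuuuuufufu   [S ::= u]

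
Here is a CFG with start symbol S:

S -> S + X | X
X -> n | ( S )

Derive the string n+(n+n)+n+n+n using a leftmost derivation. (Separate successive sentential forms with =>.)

S => S+X   [S -> S + X]
S+X => S+X+X   [S -> S + X]
S+X+X => S+X+X+X   [S -> S + X]
S+X+X+X => S+X+X+X+X   [S -> S + X]
S+X+X+X+X => X+X+X+X+X   [S -> X]
X+X+X+X+X => n+X+X+X+X   [X -> n]
n+X+X+X+X => n+(S)+X+X+X   [X -> ( S )]
n+(S)+X+X+X => n+(S+X)+X+X+X   [S -> S + X]
n+(S+X)+X+X+X => n+(X+X)+X+X+X   [S -> X]
n+(X+X)+X+X+X => n+(n+X)+X+X+X   [X -> n]
n+(n+X)+X+X+X => n+(n+n)+X+X+X   [X -> n]
n+(n+n)+X+X+X => n+(n+n)+n+X+X   [X -> n]
n+(n+n)+n+X+X => n+(n+n)+n+n+X   [X -> n]
n+(n+n)+n+n+X => n+(n+n)+n+n+n   [X -> n]

S => S+X => S+X+X => S+X+X+X => S+X+X+X+X => X+X+X+X+X => n+X+X+X+X => n+(S)+X+X+X => n+(S+X)+X+X+X => n+(X+X)+X+X+X => n+(n+X)+X+X+X => n+(n+n)+X+X+X => n+(n+n)+n+X+X => n+(n+n)+n+n+X => n+(n+n)+n+n+n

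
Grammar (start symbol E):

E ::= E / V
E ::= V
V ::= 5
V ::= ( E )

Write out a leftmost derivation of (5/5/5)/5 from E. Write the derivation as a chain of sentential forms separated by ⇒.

E ⇒ E/V ⇒ V/V ⇒ (E)/V ⇒ (E/V)/V ⇒ (E/V/V)/V ⇒ (V/V/V)/V ⇒ (5/V/V)/V ⇒ (5/5/V)/V ⇒ (5/5/5)/V ⇒ (5/5/5)/5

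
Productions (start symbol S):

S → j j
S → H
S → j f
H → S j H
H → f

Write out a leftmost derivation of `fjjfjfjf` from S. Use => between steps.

S => H => SjH => HjH => SjHjH => HjHjH => fjHjH => fjSjHjH => fjjfjHjH => fjjfjfjH => fjjfjfjf

S => H   [S → H]
H => SjH   [H → S j H]
SjH => HjH   [S → H]
HjH => SjHjH   [H → S j H]
SjHjH => HjHjH   [S → H]
HjHjH => fjHjH   [H → f]
fjHjH => fjSjHjH   [H → S j H]
fjSjHjH => fjjfjHjH   [S → j f]
fjjfjHjH => fjjfjfjH   [H → f]
fjjfjfjH => fjjfjfjf   [H → f]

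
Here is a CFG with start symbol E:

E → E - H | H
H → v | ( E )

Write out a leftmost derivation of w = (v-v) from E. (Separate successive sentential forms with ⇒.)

E ⇒ H   [E → H]
H ⇒ (E)   [H → ( E )]
(E) ⇒ (E-H)   [E → E - H]
(E-H) ⇒ (H-H)   [E → H]
(H-H) ⇒ (v-H)   [H → v]
(v-H) ⇒ (v-v)   [H → v]

E ⇒ H ⇒ (E) ⇒ (E-H) ⇒ (H-H) ⇒ (v-H) ⇒ (v-v)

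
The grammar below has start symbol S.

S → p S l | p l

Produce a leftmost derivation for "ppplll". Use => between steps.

S => pSl   [S → p S l]
pSl => ppSll   [S → p S l]
ppSll => ppplll   [S → p l]

S => pSl => ppSll => ppplll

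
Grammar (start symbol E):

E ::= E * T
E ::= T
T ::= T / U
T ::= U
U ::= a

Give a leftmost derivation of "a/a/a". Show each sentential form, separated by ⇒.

E⇒T⇒T/U⇒T/U/U⇒U/U/U⇒a/U/U⇒a/a/U⇒a/a/a

E ⇒ T   [E ::= T]
T ⇒ T/U   [T ::= T / U]
T/U ⇒ T/U/U   [T ::= T / U]
T/U/U ⇒ U/U/U   [T ::= U]
U/U/U ⇒ a/U/U   [U ::= a]
a/U/U ⇒ a/a/U   [U ::= a]
a/a/U ⇒ a/a/a   [U ::= a]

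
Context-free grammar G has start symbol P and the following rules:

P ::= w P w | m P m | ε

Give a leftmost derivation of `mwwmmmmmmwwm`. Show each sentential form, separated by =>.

P => mPm => mwPwm => mwwPwwm => mwwmPmwwm => mwwmmPmmwwm => mwwmmmPmmmwwm => mwwmmmmmmwwm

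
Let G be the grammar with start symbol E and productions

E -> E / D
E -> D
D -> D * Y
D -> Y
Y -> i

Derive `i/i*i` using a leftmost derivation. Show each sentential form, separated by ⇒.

E ⇒ E/D ⇒ D/D ⇒ Y/D ⇒ i/D ⇒ i/D*Y ⇒ i/Y*Y ⇒ i/i*Y ⇒ i/i*i

E ⇒ E/D   [E -> E / D]
E/D ⇒ D/D   [E -> D]
D/D ⇒ Y/D   [D -> Y]
Y/D ⇒ i/D   [Y -> i]
i/D ⇒ i/D*Y   [D -> D * Y]
i/D*Y ⇒ i/Y*Y   [D -> Y]
i/Y*Y ⇒ i/i*Y   [Y -> i]
i/i*Y ⇒ i/i*i   [Y -> i]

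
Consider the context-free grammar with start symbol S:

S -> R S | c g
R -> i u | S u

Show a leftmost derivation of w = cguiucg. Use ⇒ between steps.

S ⇒ RS   [S -> R S]
RS ⇒ SuS   [R -> S u]
SuS ⇒ cguS   [S -> c g]
cguS ⇒ cguRS   [S -> R S]
cguRS ⇒ cguiuS   [R -> i u]
cguiuS ⇒ cguiucg   [S -> c g]

S⇒RS⇒SuS⇒cguS⇒cguRS⇒cguiuS⇒cguiucg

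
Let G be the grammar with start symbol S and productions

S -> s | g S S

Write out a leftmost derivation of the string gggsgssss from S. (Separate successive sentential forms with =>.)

S => gSS => ggSSS => gggSSSS => gggsSSS => gggsgSSSS => gggsgsSSS => gggsgssSS => gggsgsssS => gggsgssss

S => gSS   [S -> g S S]
gSS => ggSSS   [S -> g S S]
ggSSS => gggSSSS   [S -> g S S]
gggSSSS => gggsSSS   [S -> s]
gggsSSS => gggsgSSSS   [S -> g S S]
gggsgSSSS => gggsgsSSS   [S -> s]
gggsgsSSS => gggsgssSS   [S -> s]
gggsgssSS => gggsgsssS   [S -> s]
gggsgsssS => gggsgssss   [S -> s]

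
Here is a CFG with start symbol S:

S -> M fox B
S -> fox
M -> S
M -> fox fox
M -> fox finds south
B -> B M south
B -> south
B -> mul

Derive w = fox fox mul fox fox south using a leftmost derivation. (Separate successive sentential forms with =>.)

S => M fox B => S fox B => fox fox B => fox fox B M south => fox fox mul M south => fox fox mul fox fox south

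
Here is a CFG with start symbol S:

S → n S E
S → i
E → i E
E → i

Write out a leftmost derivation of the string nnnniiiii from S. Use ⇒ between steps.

S ⇒ nSE ⇒ nnSEE ⇒ nnnSEEE ⇒ nnnnSEEEE ⇒ nnnniEEEE ⇒ nnnniiEEE ⇒ nnnniiiEE ⇒ nnnniiiiE ⇒ nnnniiiii

S ⇒ nSE   [S → n S E]
nSE ⇒ nnSEE   [S → n S E]
nnSEE ⇒ nnnSEEE   [S → n S E]
nnnSEEE ⇒ nnnnSEEEE   [S → n S E]
nnnnSEEEE ⇒ nnnniEEEE   [S → i]
nnnniEEEE ⇒ nnnniiEEE   [E → i]
nnnniiEEE ⇒ nnnniiiEE   [E → i]
nnnniiiEE ⇒ nnnniiiiE   [E → i]
nnnniiiiE ⇒ nnnniiiii   [E → i]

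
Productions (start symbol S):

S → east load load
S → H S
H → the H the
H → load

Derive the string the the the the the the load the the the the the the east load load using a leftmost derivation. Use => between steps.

S => H S   [S → H S]
H S => the H the S   [H → the H the]
the H the S => the the H the the S   [H → the H the]
the the H the the S => the the the H the the the S   [H → the H the]
the the the H the the the S => the the the the H the the the the S   [H → the H the]
the the the the H the the the the S => the the the the the H the the the the the S   [H → the H the]
the the the the the H the the the the the S => the the the the the the H the the the the the the S   [H → the H the]
the the the the the the H the the the the the the S => the the the the the the load the the the the the the S   [H → load]
the the the the the the load the the the the the the S => the the the the the the load the the the the the the east load load   [S → east load load]

S => H S => the H the S => the the H the the S => the the the H the the the S => the the the the H the the the the S => the the the the the H the the the the the S => the the the the the the H the the the the the the S => the the the the the the load the the the the the the S => the the the the the the load the the the the the the east load load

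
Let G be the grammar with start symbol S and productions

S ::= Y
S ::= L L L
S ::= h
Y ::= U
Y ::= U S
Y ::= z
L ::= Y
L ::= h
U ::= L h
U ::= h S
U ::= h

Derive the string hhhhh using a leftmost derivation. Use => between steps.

S=>LLL=>YLL=>USLL=>LhSLL=>YhSLL=>UhSLL=>hhSLL=>hhhLL=>hhhhL=>hhhhh

S => LLL   [S ::= L L L]
LLL => YLL   [L ::= Y]
YLL => USLL   [Y ::= U S]
USLL => LhSLL   [U ::= L h]
LhSLL => YhSLL   [L ::= Y]
YhSLL => UhSLL   [Y ::= U]
UhSLL => hhSLL   [U ::= h]
hhSLL => hhhLL   [S ::= h]
hhhLL => hhhhL   [L ::= h]
hhhhL => hhhhh   [L ::= h]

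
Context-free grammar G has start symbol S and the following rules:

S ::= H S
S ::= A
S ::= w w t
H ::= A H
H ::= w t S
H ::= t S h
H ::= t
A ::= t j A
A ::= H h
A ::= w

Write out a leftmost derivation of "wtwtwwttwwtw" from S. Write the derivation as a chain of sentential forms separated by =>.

S => HS => wtSS => wtHSS => wtwtSSS => wtwtwwtSS => wtwtwwtHSS => wtwtwwttSS => wtwtwwttwwtS => wtwtwwttwwtA => wtwtwwttwwtw

S => HS   [S ::= H S]
HS => wtSS   [H ::= w t S]
wtSS => wtHSS   [S ::= H S]
wtHSS => wtwtSSS   [H ::= w t S]
wtwtSSS => wtwtwwtSS   [S ::= w w t]
wtwtwwtSS => wtwtwwtHSS   [S ::= H S]
wtwtwwtHSS => wtwtwwttSS   [H ::= t]
wtwtwwttSS => wtwtwwttwwtS   [S ::= w w t]
wtwtwwttwwtS => wtwtwwttwwtA   [S ::= A]
wtwtwwttwwtA => wtwtwwttwwtw   [A ::= w]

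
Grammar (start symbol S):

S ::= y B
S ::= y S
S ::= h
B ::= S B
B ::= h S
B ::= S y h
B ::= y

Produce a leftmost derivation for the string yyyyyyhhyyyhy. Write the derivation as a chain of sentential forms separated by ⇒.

S ⇒ yB   [S ::= y B]
yB ⇒ ySB   [B ::= S B]
ySB ⇒ yyBB   [S ::= y B]
yyBB ⇒ yySyhB   [B ::= S y h]
yySyhB ⇒ yyySyhB   [S ::= y S]
yyySyhB ⇒ yyyySyhB   [S ::= y S]
yyyySyhB ⇒ yyyyySyhB   [S ::= y S]
yyyyySyhB ⇒ yyyyyyByhB   [S ::= y B]
yyyyyyByhB ⇒ yyyyyySByhB   [B ::= S B]
yyyyyySByhB ⇒ yyyyyyhByhB   [S ::= h]
yyyyyyhByhB ⇒ yyyyyyhhSyhB   [B ::= h S]
yyyyyyhhSyhB ⇒ yyyyyyhhyByhB   [S ::= y B]
yyyyyyhhyByhB ⇒ yyyyyyhhyyyhB   [B ::= y]
yyyyyyhhyyyhB ⇒ yyyyyyhhyyyhy   [B ::= y]

S ⇒ yB ⇒ ySB ⇒ yyBB ⇒ yySyhB ⇒ yyySyhB ⇒ yyyySyhB ⇒ yyyyySyhB ⇒ yyyyyyByhB ⇒ yyyyyySByhB ⇒ yyyyyyhByhB ⇒ yyyyyyhhSyhB ⇒ yyyyyyhhyByhB ⇒ yyyyyyhhyyyhB ⇒ yyyyyyhhyyyhy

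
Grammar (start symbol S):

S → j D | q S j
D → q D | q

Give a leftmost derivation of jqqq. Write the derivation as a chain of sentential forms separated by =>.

S => jD => jqD => jqqD => jqqq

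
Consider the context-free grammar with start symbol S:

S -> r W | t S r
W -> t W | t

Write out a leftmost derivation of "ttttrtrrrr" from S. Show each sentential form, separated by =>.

S => tSr   [S -> t S r]
tSr => ttSrr   [S -> t S r]
ttSrr => tttSrrr   [S -> t S r]
tttSrrr => ttttSrrrr   [S -> t S r]
ttttSrrrr => ttttrWrrrr   [S -> r W]
ttttrWrrrr => ttttrtrrrr   [W -> t]

S => tSr => ttSrr => tttSrrr => ttttSrrrr => ttttrWrrrr => ttttrtrrrr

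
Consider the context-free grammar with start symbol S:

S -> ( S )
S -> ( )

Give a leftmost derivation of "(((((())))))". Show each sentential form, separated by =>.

S=>(S)=>((S))=>(((S)))=>((((S))))=>(((((S)))))=>(((((())))))

S => (S)   [S -> ( S )]
(S) => ((S))   [S -> ( S )]
((S)) => (((S)))   [S -> ( S )]
(((S))) => ((((S))))   [S -> ( S )]
((((S)))) => (((((S)))))   [S -> ( S )]
(((((S))))) => (((((())))))   [S -> ( )]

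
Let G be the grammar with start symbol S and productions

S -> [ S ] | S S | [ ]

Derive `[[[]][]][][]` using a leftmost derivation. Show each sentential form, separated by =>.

S => SS => SSS => [S]SS => [SS]SS => [[S]S]SS => [[[]]S]SS => [[[]][]]SS => [[[]][]][]S => [[[]][]][][]

S => SS   [S -> S S]
SS => SSS   [S -> S S]
SSS => [S]SS   [S -> [ S ]]
[S]SS => [SS]SS   [S -> S S]
[SS]SS => [[S]S]SS   [S -> [ S ]]
[[S]S]SS => [[[]]S]SS   [S -> [ ]]
[[[]]S]SS => [[[]][]]SS   [S -> [ ]]
[[[]][]]SS => [[[]][]][]S   [S -> [ ]]
[[[]][]][]S => [[[]][]][][]   [S -> [ ]]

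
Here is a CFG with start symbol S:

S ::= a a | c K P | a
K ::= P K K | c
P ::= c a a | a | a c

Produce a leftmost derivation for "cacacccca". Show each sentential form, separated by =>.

S => cKP => cPKKP => cacKKP => cacPKKKP => cacacKKKP => cacaccKKP => cacacccKP => cacaccccP => cacacccca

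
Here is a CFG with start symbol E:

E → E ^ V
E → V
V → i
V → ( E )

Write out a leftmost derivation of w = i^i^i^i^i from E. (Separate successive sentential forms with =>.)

E => E^V => E^V^V => E^V^V^V => E^V^V^V^V => V^V^V^V^V => i^V^V^V^V => i^i^V^V^V => i^i^i^V^V => i^i^i^i^V => i^i^i^i^i

E => E^V   [E → E ^ V]
E^V => E^V^V   [E → E ^ V]
E^V^V => E^V^V^V   [E → E ^ V]
E^V^V^V => E^V^V^V^V   [E → E ^ V]
E^V^V^V^V => V^V^V^V^V   [E → V]
V^V^V^V^V => i^V^V^V^V   [V → i]
i^V^V^V^V => i^i^V^V^V   [V → i]
i^i^V^V^V => i^i^i^V^V   [V → i]
i^i^i^V^V => i^i^i^i^V   [V → i]
i^i^i^i^V => i^i^i^i^i   [V → i]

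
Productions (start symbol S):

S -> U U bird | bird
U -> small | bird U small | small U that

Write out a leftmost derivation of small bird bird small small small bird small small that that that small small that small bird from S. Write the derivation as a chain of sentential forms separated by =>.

S => U U bird   [S -> U U bird]
U U bird => small U that U bird   [U -> small U that]
small U that U bird => small bird U small that U bird   [U -> bird U small]
small bird U small that U bird => small bird bird U small small that U bird   [U -> bird U small]
small bird bird U small small that U bird => small bird bird small U that small small that U bird   [U -> small U that]
small bird bird small U that small small that U bird => small bird bird small small U that that small small that U bird   [U -> small U that]
small bird bird small small U that that small small that U bird => small bird bird small small small U that that that small small that U bird   [U -> small U that]
small bird bird small small small U that that that small small that U bird => small bird bird small small small bird U small that that that small small that U bird   [U -> bird U small]
small bird bird small small small bird U small that that that small small that U bird => small bird bird small small small bird small small that that that small small that U bird   [U -> small]
small bird bird small small small bird small small that that that small small that U bird => small bird bird small small small bird small small that that that small small that small bird   [U -> small]

S => U U bird => small U that U bird => small bird U small that U bird => small bird bird U small small that U bird => small bird bird small U that small small that U bird => small bird bird small small U that that small small that U bird => small bird bird small small small U that that that small small that U bird => small bird bird small small small bird U small that that that small small that U bird => small bird bird small small small bird small small that that that small small that U bird => small bird bird small small small bird small small that that that small small that small bird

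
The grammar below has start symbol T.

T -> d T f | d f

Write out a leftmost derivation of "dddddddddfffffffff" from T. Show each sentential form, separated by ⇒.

T ⇒ dTf   [T -> d T f]
dTf ⇒ ddTff   [T -> d T f]
ddTff ⇒ dddTfff   [T -> d T f]
dddTfff ⇒ ddddTffff   [T -> d T f]
ddddTffff ⇒ dddddTfffff   [T -> d T f]
dddddTfffff ⇒ ddddddTffffff   [T -> d T f]
ddddddTffffff ⇒ dddddddTfffffff   [T -> d T f]
dddddddTfffffff ⇒ ddddddddTffffffff   [T -> d T f]
ddddddddTffffffff ⇒ dddddddddfffffffff   [T -> d f]

T⇒dTf⇒ddTff⇒dddTfff⇒ddddTffff⇒dddddTfffff⇒ddddddTffffff⇒dddddddTfffffff⇒ddddddddTffffffff⇒dddddddddfffffffff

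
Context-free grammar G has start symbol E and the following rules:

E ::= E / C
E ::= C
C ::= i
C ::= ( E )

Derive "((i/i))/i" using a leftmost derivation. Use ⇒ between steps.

E⇒E/C⇒C/C⇒(E)/C⇒(C)/C⇒((E))/C⇒((E/C))/C⇒((C/C))/C⇒((i/C))/C⇒((i/i))/C⇒((i/i))/i

E ⇒ E/C   [E ::= E / C]
E/C ⇒ C/C   [E ::= C]
C/C ⇒ (E)/C   [C ::= ( E )]
(E)/C ⇒ (C)/C   [E ::= C]
(C)/C ⇒ ((E))/C   [C ::= ( E )]
((E))/C ⇒ ((E/C))/C   [E ::= E / C]
((E/C))/C ⇒ ((C/C))/C   [E ::= C]
((C/C))/C ⇒ ((i/C))/C   [C ::= i]
((i/C))/C ⇒ ((i/i))/C   [C ::= i]
((i/i))/C ⇒ ((i/i))/i   [C ::= i]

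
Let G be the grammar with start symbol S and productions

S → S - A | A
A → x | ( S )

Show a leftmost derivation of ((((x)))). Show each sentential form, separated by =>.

S=>A=>(S)=>(A)=>((S))=>((A))=>(((S)))=>(((A)))=>((((S))))=>((((A))))=>((((x))))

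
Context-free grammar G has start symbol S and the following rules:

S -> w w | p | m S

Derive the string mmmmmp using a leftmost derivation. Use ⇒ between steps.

S ⇒ mS   [S -> m S]
mS ⇒ mmS   [S -> m S]
mmS ⇒ mmmS   [S -> m S]
mmmS ⇒ mmmmS   [S -> m S]
mmmmS ⇒ mmmmmS   [S -> m S]
mmmmmS ⇒ mmmmmp   [S -> p]

S ⇒ mS ⇒ mmS ⇒ mmmS ⇒ mmmmS ⇒ mmmmmS ⇒ mmmmmp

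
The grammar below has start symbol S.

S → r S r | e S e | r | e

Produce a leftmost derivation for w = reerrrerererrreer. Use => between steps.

S => rSr   [S → r S r]
rSr => reSer   [S → e S e]
reSer => reeSeer   [S → e S e]
reeSeer => reerSreer   [S → r S r]
reerSreer => reerrSrreer   [S → r S r]
reerrSrreer => reerrrSrrreer   [S → r S r]
reerrrSrrreer => reerrreSerrreer   [S → e S e]
reerrreSerrreer => reerrrerSrerrreer   [S → r S r]
reerrrerSrerrreer => reerrrerererrreer   [S → e]

S => rSr => reSer => reeSeer => reerSreer => reerrSrreer => reerrrSrrreer => reerrreSerrreer => reerrrerSrerrreer => reerrrerererrreer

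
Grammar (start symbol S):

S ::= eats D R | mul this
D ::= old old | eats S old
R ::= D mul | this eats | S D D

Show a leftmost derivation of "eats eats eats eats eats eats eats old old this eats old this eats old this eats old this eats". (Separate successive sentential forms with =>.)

S => eats D R => eats eats S old R => eats eats eats D R old R => eats eats eats eats S old R old R => eats eats eats eats eats D R old R old R => eats eats eats eats eats eats S old R old R old R => eats eats eats eats eats eats eats D R old R old R old R => eats eats eats eats eats eats eats old old R old R old R old R => eats eats eats eats eats eats eats old old this eats old R old R old R => eats eats eats eats eats eats eats old old this eats old this eats old R old R => eats eats eats eats eats eats eats old old this eats old this eats old this eats old R => eats eats eats eats eats eats eats old old this eats old this eats old this eats old this eats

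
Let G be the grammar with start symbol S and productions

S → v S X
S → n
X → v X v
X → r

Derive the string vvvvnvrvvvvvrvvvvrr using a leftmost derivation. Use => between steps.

S => vSX   [S → v S X]
vSX => vvSXX   [S → v S X]
vvSXX => vvvSXXX   [S → v S X]
vvvSXXX => vvvvSXXXX   [S → v S X]
vvvvSXXXX => vvvvnXXXX   [S → n]
vvvvnXXXX => vvvvnvXvXXX   [X → v X v]
vvvvnvXvXXX => vvvvnvrvXXX   [X → r]
vvvvnvrvXXX => vvvvnvrvvXvXX   [X → v X v]
vvvvnvrvvXvXX => vvvvnvrvvvXvvXX   [X → v X v]
vvvvnvrvvvXvvXX => vvvvnvrvvvvXvvvXX   [X → v X v]
vvvvnvrvvvvXvvvXX => vvvvnvrvvvvvXvvvvXX   [X → v X v]
vvvvnvrvvvvvXvvvvXX => vvvvnvrvvvvvrvvvvXX   [X → r]
vvvvnvrvvvvvrvvvvXX => vvvvnvrvvvvvrvvvvrX   [X → r]
vvvvnvrvvvvvrvvvvrX => vvvvnvrvvvvvrvvvvrr   [X → r]

S => vSX => vvSXX => vvvSXXX => vvvvSXXXX => vvvvnXXXX => vvvvnvXvXXX => vvvvnvrvXXX => vvvvnvrvvXvXX => vvvvnvrvvvXvvXX => vvvvnvrvvvvXvvvXX => vvvvnvrvvvvvXvvvvXX => vvvvnvrvvvvvrvvvvXX => vvvvnvrvvvvvrvvvvrX => vvvvnvrvvvvvrvvvvrr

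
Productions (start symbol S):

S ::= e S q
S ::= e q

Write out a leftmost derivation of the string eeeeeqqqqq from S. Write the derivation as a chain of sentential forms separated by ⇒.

S⇒eSq⇒eeSqq⇒eeeSqqq⇒eeeeSqqqq⇒eeeeeqqqqq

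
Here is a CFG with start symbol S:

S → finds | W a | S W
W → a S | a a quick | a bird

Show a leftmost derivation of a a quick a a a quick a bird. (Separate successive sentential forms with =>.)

S => S W => S W W => W a W W => a a quick a W W => a a quick a a a quick W => a a quick a a a quick a bird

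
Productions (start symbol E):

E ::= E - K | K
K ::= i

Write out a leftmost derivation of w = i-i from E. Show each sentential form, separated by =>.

E=>E-K=>K-K=>i-K=>i-i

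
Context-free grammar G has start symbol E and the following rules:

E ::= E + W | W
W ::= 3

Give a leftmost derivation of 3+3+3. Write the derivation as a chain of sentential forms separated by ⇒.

E ⇒ E+W ⇒ E+W+W ⇒ W+W+W ⇒ 3+W+W ⇒ 3+3+W ⇒ 3+3+3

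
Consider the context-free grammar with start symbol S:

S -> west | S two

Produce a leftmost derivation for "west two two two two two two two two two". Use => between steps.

S => S two   [S -> S two]
S two => S two two   [S -> S two]
S two two => S two two two   [S -> S two]
S two two two => S two two two two   [S -> S two]
S two two two two => S two two two two two   [S -> S two]
S two two two two two => S two two two two two two   [S -> S two]
S two two two two two two => S two two two two two two two   [S -> S two]
S two two two two two two two => S two two two two two two two two   [S -> S two]
S two two two two two two two two => S two two two two two two two two two   [S -> S two]
S two two two two two two two two two => west two two two two two two two two two   [S -> west]

S => S two => S two two => S two two two => S two two two two => S two two two two two => S two two two two two two => S two two two two two two two => S two two two two two two two two => S two two two two two two two two two => west two two two two two two two two two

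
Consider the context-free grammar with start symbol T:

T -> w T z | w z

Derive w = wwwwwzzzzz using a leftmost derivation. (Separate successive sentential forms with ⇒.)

T ⇒ wTz   [T -> w T z]
wTz ⇒ wwTzz   [T -> w T z]
wwTzz ⇒ wwwTzzz   [T -> w T z]
wwwTzzz ⇒ wwwwTzzzz   [T -> w T z]
wwwwTzzzz ⇒ wwwwwzzzzz   [T -> w z]

T ⇒ wTz ⇒ wwTzz ⇒ wwwTzzz ⇒ wwwwTzzzz ⇒ wwwwwzzzzz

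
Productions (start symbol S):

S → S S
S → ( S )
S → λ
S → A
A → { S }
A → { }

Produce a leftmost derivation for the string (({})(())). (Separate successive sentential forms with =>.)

S => (S) => (SS) => (SSS) => (SSSS) => ((S)SSS) => ((A)SSS) => (({})SSS) => (({})SSSS) => (({})(S)SSS) => (({})((S))SSS) => (({})(())SSS) => (({})(())SS) => (({})(())S) => (({})(()))

S => (S)   [S → ( S )]
(S) => (SS)   [S → S S]
(SS) => (SSS)   [S → S S]
(SSS) => (SSSS)   [S → S S]
(SSSS) => ((S)SSS)   [S → ( S )]
((S)SSS) => ((A)SSS)   [S → A]
((A)SSS) => (({})SSS)   [A → { }]
(({})SSS) => (({})SSSS)   [S → S S]
(({})SSSS) => (({})(S)SSS)   [S → ( S )]
(({})(S)SSS) => (({})((S))SSS)   [S → ( S )]
(({})((S))SSS) => (({})(())SSS)   [S → λ]
(({})(())SSS) => (({})(())SS)   [S → λ]
(({})(())SS) => (({})(())S)   [S → λ]
(({})(())S) => (({})(()))   [S → λ]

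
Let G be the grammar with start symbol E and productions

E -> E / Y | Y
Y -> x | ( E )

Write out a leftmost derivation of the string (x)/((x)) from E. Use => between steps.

E => E/Y   [E -> E / Y]
E/Y => Y/Y   [E -> Y]
Y/Y => (E)/Y   [Y -> ( E )]
(E)/Y => (Y)/Y   [E -> Y]
(Y)/Y => (x)/Y   [Y -> x]
(x)/Y => (x)/(E)   [Y -> ( E )]
(x)/(E) => (x)/(Y)   [E -> Y]
(x)/(Y) => (x)/((E))   [Y -> ( E )]
(x)/((E)) => (x)/((Y))   [E -> Y]
(x)/((Y)) => (x)/((x))   [Y -> x]

E=>E/Y=>Y/Y=>(E)/Y=>(Y)/Y=>(x)/Y=>(x)/(E)=>(x)/(Y)=>(x)/((E))=>(x)/((Y))=>(x)/((x))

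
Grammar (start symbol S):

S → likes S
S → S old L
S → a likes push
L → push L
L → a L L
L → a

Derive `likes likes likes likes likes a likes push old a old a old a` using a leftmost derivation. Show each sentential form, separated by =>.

S => S old L => likes S old L => likes likes S old L => likes likes likes S old L => likes likes likes S old L old L => likes likes likes likes S old L old L => likes likes likes likes S old L old L old L => likes likes likes likes likes S old L old L old L => likes likes likes likes likes a likes push old L old L old L => likes likes likes likes likes a likes push old a old L old L => likes likes likes likes likes a likes push old a old a old L => likes likes likes likes likes a likes push old a old a old a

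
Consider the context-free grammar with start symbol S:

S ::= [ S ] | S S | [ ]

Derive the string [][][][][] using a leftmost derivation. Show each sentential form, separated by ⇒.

S ⇒ SS ⇒ SSS ⇒ SSSS ⇒ SSSSS ⇒ []SSSS ⇒ [][]SSS ⇒ [][][]SS ⇒ [][][][]S ⇒ [][][][][]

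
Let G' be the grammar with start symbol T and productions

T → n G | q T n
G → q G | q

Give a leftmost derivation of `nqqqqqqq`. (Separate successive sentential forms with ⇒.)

T⇒nG⇒nqG⇒nqqG⇒nqqqG⇒nqqqqG⇒nqqqqqG⇒nqqqqqqG⇒nqqqqqqq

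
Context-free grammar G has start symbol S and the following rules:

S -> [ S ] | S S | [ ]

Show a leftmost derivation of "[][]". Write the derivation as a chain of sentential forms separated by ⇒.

S ⇒ SS ⇒ []S ⇒ [][]

S ⇒ SS   [S -> S S]
SS ⇒ []S   [S -> [ ]]
[]S ⇒ [][]   [S -> [ ]]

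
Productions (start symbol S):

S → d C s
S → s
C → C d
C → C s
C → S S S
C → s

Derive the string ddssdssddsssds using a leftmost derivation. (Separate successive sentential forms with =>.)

S => dCs   [S → d C s]
dCs => dCds   [C → C d]
dCds => dSSSds   [C → S S S]
dSSSds => ddCsSSds   [S → d C s]
ddCsSSds => ddssSSds   [C → s]
ddssSSds => ddssdCsSds   [S → d C s]
ddssdCsSds => ddssdCssSds   [C → C s]
ddssdCssSds => ddssdCdssSds   [C → C d]
ddssdCdssSds => ddssdCddssSds   [C → C d]
ddssdCddssSds => ddssdCsddssSds   [C → C s]
ddssdCsddssSds => ddssdssddssSds   [C → s]
ddssdssddssSds => ddssdssddsssds   [S → s]

S => dCs => dCds => dSSSds => ddCsSSds => ddssSSds => ddssdCsSds => ddssdCssSds => ddssdCdssSds => ddssdCddssSds => ddssdCsddssSds => ddssdssddssSds => ddssdssddsssds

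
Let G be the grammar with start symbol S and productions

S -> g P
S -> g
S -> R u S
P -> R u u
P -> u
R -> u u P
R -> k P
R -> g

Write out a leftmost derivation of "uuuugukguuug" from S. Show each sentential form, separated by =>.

S => RuS   [S -> R u S]
RuS => uuPuS   [R -> u u P]
uuPuS => uuuuS   [P -> u]
uuuuS => uuuuRuS   [S -> R u S]
uuuuRuS => uuuuguS   [R -> g]
uuuuguS => uuuuguRuS   [S -> R u S]
uuuuguRuS => uuuugukPuS   [R -> k P]
uuuugukPuS => uuuugukRuuuS   [P -> R u u]
uuuugukRuuuS => uuuugukguuuS   [R -> g]
uuuugukguuuS => uuuugukguuug   [S -> g]

S => RuS => uuPuS => uuuuS => uuuuRuS => uuuuguS => uuuuguRuS => uuuugukPuS => uuuugukRuuuS => uuuugukguuuS => uuuugukguuug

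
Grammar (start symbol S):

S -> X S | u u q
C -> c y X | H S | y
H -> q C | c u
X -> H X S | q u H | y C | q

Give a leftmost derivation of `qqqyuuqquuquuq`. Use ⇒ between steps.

S ⇒ XS   [S -> X S]
XS ⇒ qS   [X -> q]
qS ⇒ qXS   [S -> X S]
qXS ⇒ qHXSS   [X -> H X S]
qHXSS ⇒ qqCXSS   [H -> q C]
qqCXSS ⇒ qqHSXSS   [C -> H S]
qqHSXSS ⇒ qqqCSXSS   [H -> q C]
qqqCSXSS ⇒ qqqySXSS   [C -> y]
qqqySXSS ⇒ qqqyuuqXSS   [S -> u u q]
qqqyuuqXSS ⇒ qqqyuuqqSS   [X -> q]
qqqyuuqqSS ⇒ qqqyuuqquuqS   [S -> u u q]
qqqyuuqquuqS ⇒ qqqyuuqquuquuq   [S -> u u q]

S ⇒ XS ⇒ qS ⇒ qXS ⇒ qHXSS ⇒ qqCXSS ⇒ qqHSXSS ⇒ qqqCSXSS ⇒ qqqySXSS ⇒ qqqyuuqXSS ⇒ qqqyuuqqSS ⇒ qqqyuuqquuqS ⇒ qqqyuuqquuquuq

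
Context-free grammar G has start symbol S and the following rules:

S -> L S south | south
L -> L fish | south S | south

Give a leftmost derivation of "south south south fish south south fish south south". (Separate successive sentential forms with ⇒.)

S ⇒ L S south ⇒ L fish S south ⇒ south S fish S south ⇒ south L S south fish S south ⇒ south L fish S south fish S south ⇒ south south S fish S south fish S south ⇒ south south south fish S south fish S south ⇒ south south south fish south south fish S south ⇒ south south south fish south south fish south south

S ⇒ L S south   [S -> L S south]
L S south ⇒ L fish S south   [L -> L fish]
L fish S south ⇒ south S fish S south   [L -> south S]
south S fish S south ⇒ south L S south fish S south   [S -> L S south]
south L S south fish S south ⇒ south L fish S south fish S south   [L -> L fish]
south L fish S south fish S south ⇒ south south S fish S south fish S south   [L -> south S]
south south S fish S south fish S south ⇒ south south south fish S south fish S south   [S -> south]
south south south fish S south fish S south ⇒ south south south fish south south fish S south   [S -> south]
south south south fish south south fish S south ⇒ south south south fish south south fish south south   [S -> south]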